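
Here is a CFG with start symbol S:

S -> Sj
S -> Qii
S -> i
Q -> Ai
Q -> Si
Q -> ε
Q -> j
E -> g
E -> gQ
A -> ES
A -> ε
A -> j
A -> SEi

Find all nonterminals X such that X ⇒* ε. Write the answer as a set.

{A, Q}

Directly nullable (have an ε-rule): {A, Q}.
Not nullable: E, S — each has a terminal in every rule's right-hand side or depends on a non-nullable symbol.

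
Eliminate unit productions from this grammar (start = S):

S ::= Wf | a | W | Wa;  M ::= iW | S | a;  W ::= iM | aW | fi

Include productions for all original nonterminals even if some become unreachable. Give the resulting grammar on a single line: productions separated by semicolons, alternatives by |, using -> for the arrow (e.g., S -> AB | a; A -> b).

Unit productions: M->S, S->W.
Unit pairs (A ⇒* B via units): (M,S), (M,W), (S,W).
S: inherits non-unit rules of {S, W} → Wa | Wf | a | aW | fi | iM.
M: inherits non-unit rules of {M, S, W} → Wa | Wf | a | aW | fi | iM | iW.
W: inherits non-unit rules of {W} → aW | fi | iM.

S -> a | Wa | Wf | aW | fi | iM; M -> a | Wa | Wf | aW | fi | iM | iW; W -> aW | fi | iM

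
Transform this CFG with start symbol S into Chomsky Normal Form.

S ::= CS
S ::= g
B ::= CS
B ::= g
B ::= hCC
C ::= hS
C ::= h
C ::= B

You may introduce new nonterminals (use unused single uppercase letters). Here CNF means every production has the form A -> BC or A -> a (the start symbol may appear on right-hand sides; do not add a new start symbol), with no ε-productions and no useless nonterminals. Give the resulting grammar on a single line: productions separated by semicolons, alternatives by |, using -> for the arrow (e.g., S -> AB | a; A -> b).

No ε-productions.
After unit-elimination: S -> g | CS; B -> g | CS | hCC; C -> g | h | CS | hS | hCC.
TERM: introduce A -> h and substitute in every rule of length ≥2.
BIN: B -> ACC becomes B -> AD, D -> CC; C -> ACC becomes C -> AE, E -> CC.
Drop unreachable/unproductive: B.

S -> g | CS; A -> h; C -> g | h | AE | AS | CS; E -> CC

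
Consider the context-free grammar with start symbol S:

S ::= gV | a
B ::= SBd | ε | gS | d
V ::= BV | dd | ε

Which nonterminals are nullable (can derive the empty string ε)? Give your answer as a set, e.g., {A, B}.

Directly nullable (have an ε-rule): {B, V}.
Not nullable: S — each has a terminal in every rule's right-hand side or depends on a non-nullable symbol.

{B, V}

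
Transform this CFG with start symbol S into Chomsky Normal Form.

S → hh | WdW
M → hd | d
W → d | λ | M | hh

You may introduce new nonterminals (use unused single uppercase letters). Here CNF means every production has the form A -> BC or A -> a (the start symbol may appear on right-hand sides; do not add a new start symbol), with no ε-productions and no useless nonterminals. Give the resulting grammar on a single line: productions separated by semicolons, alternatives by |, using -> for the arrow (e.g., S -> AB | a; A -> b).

S -> d | AA | BW | WB | WC; A -> h; B -> d; C -> BW; W -> d | AA | AB

Nullable: {W}; after ε-elimination: S -> d | Wd | dW | hh | WdW; M -> d | hd; W -> M | d | hh.
After unit-elimination: S -> d | Wd | dW | hh | WdW; M -> d | hd; W -> d | hd | hh.
TERM: introduce B -> d, A -> h and substitute in every rule of length ≥2.
BIN: S -> WBW becomes S -> WC, C -> BW.
Drop unreachable/unproductive: M.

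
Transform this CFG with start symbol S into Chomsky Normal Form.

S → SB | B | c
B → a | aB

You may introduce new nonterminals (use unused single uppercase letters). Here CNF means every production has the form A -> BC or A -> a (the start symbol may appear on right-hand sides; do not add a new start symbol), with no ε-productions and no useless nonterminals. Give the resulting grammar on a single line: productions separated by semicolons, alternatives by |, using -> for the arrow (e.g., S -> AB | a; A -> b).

S -> a | c | AB | SB; A -> a; B -> a | AB

No ε-productions.
After unit-elimination: S -> a | c | SB | aB; B -> a | aB.
TERM: introduce A -> a and substitute in every rule of length ≥2.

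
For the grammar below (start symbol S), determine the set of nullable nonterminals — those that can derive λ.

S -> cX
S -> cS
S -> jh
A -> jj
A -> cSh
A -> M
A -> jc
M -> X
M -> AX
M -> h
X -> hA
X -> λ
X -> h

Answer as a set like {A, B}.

Directly nullable (have an ε-rule): {X}.
M is nullable via M -> X (every symbol on the right is already known nullable).
A is nullable via A -> M (every symbol on the right is already known nullable).
Not nullable: S — each has a terminal in every rule's right-hand side or depends on a non-nullable symbol.

{A, M, X}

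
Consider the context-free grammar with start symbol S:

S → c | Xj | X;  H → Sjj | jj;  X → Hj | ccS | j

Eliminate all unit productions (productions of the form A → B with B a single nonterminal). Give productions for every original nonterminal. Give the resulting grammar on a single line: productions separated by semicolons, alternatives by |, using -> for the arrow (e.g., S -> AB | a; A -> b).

Unit productions: S->X.
Unit pairs (A ⇒* B via units): (S,X).
S: inherits non-unit rules of {S, X} → Hj | Xj | c | ccS | j.
H: inherits non-unit rules of {H} → Sjj | jj.
X: inherits non-unit rules of {X} → Hj | ccS | j.

S -> c | j | Hj | Xj | ccS; H -> jj | Sjj; X -> j | Hj | ccS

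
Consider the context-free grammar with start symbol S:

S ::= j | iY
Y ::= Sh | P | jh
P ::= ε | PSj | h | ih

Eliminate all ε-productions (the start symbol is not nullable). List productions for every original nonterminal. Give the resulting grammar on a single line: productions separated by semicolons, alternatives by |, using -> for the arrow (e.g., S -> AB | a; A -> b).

Nullable set: {P, Y}.
S -> iY: Y nullable, giving i | iY.
Drop P -> ε.
P -> PSj: P nullable, giving PSj | Sj.
Y -> P: P nullable, giving P.
Unchanged (no nullable symbols): S -> j; P -> h; P -> ih; Y -> Sh; Y -> jh.

S -> i | j | iY; P -> h | Sj | ih | PSj; Y -> P | Sh | jh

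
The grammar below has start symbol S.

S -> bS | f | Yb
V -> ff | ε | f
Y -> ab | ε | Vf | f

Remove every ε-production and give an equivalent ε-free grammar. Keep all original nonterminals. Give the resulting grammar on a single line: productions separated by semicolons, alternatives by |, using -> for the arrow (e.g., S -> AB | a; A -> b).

S -> b | f | Yb | bS; V -> f | ff; Y -> f | Vf | ab

Nullable set: {V, Y}.
S -> Yb: Y nullable, giving Yb | b.
Drop V -> ε.
Drop Y -> ε.
Y -> Vf: V nullable, giving Vf | f.
Unchanged (no nullable symbols): S -> bS; S -> f; V -> f; V -> ff; Y -> ab; Y -> f.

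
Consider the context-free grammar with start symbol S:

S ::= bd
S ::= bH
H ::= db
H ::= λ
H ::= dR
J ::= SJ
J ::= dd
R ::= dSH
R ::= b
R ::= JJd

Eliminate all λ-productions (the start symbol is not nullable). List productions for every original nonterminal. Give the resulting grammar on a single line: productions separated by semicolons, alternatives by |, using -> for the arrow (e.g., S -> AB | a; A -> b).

Nullable set: {H}.
S -> bH: H nullable, giving b | bH.
Drop H -> λ.
R -> dSH: H nullable, giving dS | dSH.
Unchanged (no nullable symbols): S -> bd; H -> dR; H -> db; J -> SJ; J -> dd; R -> JJd; R -> b.

S -> b | bH | bd; H -> dR | db; J -> SJ | dd; R -> b | dS | JJd | dSH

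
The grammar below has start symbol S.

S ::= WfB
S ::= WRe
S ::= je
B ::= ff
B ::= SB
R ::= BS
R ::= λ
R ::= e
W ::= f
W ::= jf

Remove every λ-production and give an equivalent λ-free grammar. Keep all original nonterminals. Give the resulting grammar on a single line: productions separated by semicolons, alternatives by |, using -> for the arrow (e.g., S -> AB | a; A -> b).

Nullable set: {R}.
S -> WRe: R nullable, giving WRe | We.
Drop R -> λ.
Unchanged (no nullable symbols): S -> WfB; S -> je; B -> SB; B -> ff; R -> BS; R -> e; W -> f; W -> jf.

S -> We | je | WRe | WfB; B -> SB | ff; R -> e | BS; W -> f | jf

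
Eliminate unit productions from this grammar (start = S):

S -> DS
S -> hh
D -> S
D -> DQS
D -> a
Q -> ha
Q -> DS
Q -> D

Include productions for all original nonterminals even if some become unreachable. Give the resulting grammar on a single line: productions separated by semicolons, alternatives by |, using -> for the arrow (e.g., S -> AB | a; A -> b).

Unit productions: D->S, Q->D.
Unit pairs (A ⇒* B via units): (D,S), (Q,D), (Q,S).
S: inherits non-unit rules of {S} → DS | hh.
D: inherits non-unit rules of {D, S} → DQS | DS | a | hh.
Q: inherits non-unit rules of {D, Q, S} → DQS | DS | a | ha | hh.

S -> DS | hh; D -> a | DS | hh | DQS; Q -> a | DS | ha | hh | DQS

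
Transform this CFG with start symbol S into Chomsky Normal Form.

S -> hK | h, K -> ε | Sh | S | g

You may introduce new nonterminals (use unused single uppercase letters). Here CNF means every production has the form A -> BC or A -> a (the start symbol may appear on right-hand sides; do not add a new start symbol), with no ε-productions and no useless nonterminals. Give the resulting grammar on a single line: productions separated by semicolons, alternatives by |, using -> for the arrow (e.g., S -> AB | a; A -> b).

S -> h | AK; A -> h; K -> g | h | AK | SA

Nullable: {K}; after ε-elimination: S -> h | hK; K -> S | g | Sh.
After unit-elimination: S -> h | hK; K -> g | h | Sh | hK.
TERM: introduce A -> h and substitute in every rule of length ≥2.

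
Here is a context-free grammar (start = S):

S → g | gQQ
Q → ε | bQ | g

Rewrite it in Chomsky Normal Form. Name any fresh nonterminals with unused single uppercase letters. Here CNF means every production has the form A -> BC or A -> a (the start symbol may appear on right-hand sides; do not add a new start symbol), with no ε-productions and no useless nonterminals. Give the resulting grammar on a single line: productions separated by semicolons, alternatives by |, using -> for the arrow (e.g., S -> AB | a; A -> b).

Nullable: {Q}; after ε-elimination: S -> g | gQ | gQQ; Q -> b | g | bQ.
No unit productions to eliminate.
TERM: introduce A -> b, B -> g and substitute in every rule of length ≥2.
BIN: S -> BQQ becomes S -> BC, C -> QQ.

S -> g | BC | BQ; A -> b; B -> g; C -> QQ; Q -> b | g | AQ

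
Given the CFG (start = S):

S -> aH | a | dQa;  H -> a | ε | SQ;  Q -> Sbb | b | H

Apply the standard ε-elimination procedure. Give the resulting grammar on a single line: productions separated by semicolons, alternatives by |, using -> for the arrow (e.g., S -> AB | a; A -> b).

Nullable set: {H, Q}.
S -> aH: H nullable, giving a | aH.
S -> dQa: Q nullable, giving dQa | da.
Drop H -> ε.
H -> SQ: Q nullable, giving S | SQ.
Q -> H: H nullable, giving H.
Unchanged (no nullable symbols): S -> a; H -> a; Q -> Sbb; Q -> b.

S -> a | aH | da | dQa; H -> S | a | SQ; Q -> H | b | Sbb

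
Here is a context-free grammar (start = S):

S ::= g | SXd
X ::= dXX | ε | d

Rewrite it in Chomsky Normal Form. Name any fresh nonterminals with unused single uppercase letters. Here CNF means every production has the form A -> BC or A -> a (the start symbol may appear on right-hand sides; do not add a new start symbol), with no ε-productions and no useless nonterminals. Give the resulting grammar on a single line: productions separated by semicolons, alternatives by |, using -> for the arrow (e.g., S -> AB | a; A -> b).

S -> g | SA | SB; A -> d; B -> XA; C -> XX; X -> d | AC | AX

Nullable: {X}; after ε-elimination: S -> g | Sd | SXd; X -> d | dX | dXX.
No unit productions to eliminate.
TERM: introduce A -> d and substitute in every rule of length ≥2.
BIN: S -> SXA becomes S -> SB, B -> XA; X -> AXX becomes X -> AC, C -> XX.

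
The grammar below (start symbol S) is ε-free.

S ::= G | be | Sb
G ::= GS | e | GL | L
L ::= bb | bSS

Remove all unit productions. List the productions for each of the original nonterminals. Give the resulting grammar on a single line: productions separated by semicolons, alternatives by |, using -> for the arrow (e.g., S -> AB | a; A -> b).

S -> e | GL | GS | Sb | bb | be | bSS; G -> e | GL | GS | bb | bSS; L -> bb | bSS

Unit productions: G->L, S->G.
Unit pairs (A ⇒* B via units): (G,L), (S,G), (S,L).
S: inherits non-unit rules of {G, L, S} → GL | GS | Sb | bSS | bb | be | e.
G: inherits non-unit rules of {G, L} → GL | GS | bSS | bb | e.
L: inherits non-unit rules of {L} → bSS | bb.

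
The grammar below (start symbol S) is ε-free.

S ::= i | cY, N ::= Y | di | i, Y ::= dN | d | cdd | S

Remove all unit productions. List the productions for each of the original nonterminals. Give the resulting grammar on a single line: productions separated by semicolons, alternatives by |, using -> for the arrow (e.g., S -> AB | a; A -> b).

Unit productions: N->Y, Y->S.
Unit pairs (A ⇒* B via units): (N,S), (N,Y), (Y,S).
S: inherits non-unit rules of {S} → cY | i.
N: inherits non-unit rules of {N, S, Y} → cY | cdd | d | dN | di | i.
Y: inherits non-unit rules of {S, Y} → cY | cdd | d | dN | i.

S -> i | cY; N -> d | i | cY | dN | di | cdd; Y -> d | i | cY | dN | cdd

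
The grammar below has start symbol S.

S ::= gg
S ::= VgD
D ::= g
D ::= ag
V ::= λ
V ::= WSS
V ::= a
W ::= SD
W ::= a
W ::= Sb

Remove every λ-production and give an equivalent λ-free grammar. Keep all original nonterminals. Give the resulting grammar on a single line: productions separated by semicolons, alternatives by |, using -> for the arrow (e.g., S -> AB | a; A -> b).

Nullable set: {V}.
S -> VgD: V nullable, giving VgD | gD.
Drop V -> λ.
Unchanged (no nullable symbols): S -> gg; D -> ag; D -> g; V -> WSS; V -> a; W -> SD; W -> Sb; W -> a.

S -> gD | gg | VgD; D -> g | ag; V -> a | WSS; W -> a | SD | Sb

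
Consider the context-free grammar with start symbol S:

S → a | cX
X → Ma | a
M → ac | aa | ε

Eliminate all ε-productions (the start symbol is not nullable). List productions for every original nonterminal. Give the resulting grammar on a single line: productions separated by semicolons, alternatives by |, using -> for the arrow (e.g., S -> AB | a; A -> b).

S -> a | cX; M -> aa | ac; X -> a | Ma

Nullable set: {M}.
Drop M -> ε.
X -> Ma: M nullable, giving Ma | a.
Unchanged (no nullable symbols): S -> a; S -> cX; M -> aa; M -> ac; X -> a.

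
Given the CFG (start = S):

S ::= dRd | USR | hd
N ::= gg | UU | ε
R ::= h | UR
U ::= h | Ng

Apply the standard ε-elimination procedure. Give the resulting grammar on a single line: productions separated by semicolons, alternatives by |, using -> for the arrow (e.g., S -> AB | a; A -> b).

Nullable set: {N}.
Drop N -> ε.
U -> Ng: N nullable, giving Ng | g.
Unchanged (no nullable symbols): S -> USR; S -> dRd; S -> hd; N -> UU; N -> gg; R -> UR; R -> h; U -> h.

S -> hd | USR | dRd; N -> UU | gg; R -> h | UR; U -> g | h | Ng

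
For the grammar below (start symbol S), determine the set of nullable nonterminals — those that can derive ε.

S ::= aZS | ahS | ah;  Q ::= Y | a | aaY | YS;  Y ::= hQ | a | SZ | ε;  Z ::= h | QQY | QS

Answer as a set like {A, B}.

Directly nullable (have an ε-rule): {Y}.
Q is nullable via Q -> Y (every symbol on the right is already known nullable).
Z is nullable via Z -> QQY (every symbol on the right is already known nullable).
Not nullable: S — each has a terminal in every rule's right-hand side or depends on a non-nullable symbol.

{Q, Y, Z}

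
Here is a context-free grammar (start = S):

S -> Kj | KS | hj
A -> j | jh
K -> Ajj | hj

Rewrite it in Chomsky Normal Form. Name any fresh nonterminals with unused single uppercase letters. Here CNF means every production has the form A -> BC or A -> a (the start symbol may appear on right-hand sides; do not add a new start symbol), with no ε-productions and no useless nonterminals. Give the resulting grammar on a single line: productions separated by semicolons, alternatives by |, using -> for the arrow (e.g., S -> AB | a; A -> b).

No ε-productions.
No unit productions to eliminate.
TERM: introduce C -> h, B -> j and substitute in every rule of length ≥2.
BIN: K -> ABB becomes K -> AD, D -> BB.

S -> CB | KB | KS; A -> j | BC; B -> j; C -> h; D -> BB; K -> AD | CB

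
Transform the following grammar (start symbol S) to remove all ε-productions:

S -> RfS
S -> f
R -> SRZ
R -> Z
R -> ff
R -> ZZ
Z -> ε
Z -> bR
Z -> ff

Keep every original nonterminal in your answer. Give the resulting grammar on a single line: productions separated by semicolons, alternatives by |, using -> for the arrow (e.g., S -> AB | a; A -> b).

S -> f | fS | RfS; R -> S | Z | SR | SZ | ZZ | ff | SRZ; Z -> b | bR | ff

Nullable set: {R, Z}.
S -> RfS: R nullable, giving RfS | fS.
R -> SRZ: R, Z nullable, giving S | SR | SRZ | SZ.
R -> Z: Z nullable, giving Z.
R -> ZZ: Z, Z nullable, giving Z | ZZ.
Drop Z -> ε.
Z -> bR: R nullable, giving b | bR.
Unchanged (no nullable symbols): S -> f; R -> ff; Z -> ff.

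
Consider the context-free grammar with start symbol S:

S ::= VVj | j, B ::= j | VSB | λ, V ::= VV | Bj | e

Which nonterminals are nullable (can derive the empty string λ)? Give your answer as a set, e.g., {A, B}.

{B}

Directly nullable (have an ε-rule): {B}.
Not nullable: S, V — each has a terminal in every rule's right-hand side or depends on a non-nullable symbol.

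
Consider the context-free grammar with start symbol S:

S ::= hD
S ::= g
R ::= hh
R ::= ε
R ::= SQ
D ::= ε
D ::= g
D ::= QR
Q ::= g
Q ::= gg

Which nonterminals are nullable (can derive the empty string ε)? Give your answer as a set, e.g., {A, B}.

Directly nullable (have an ε-rule): {D, R}.
Not nullable: Q, S — each has a terminal in every rule's right-hand side or depends on a non-nullable symbol.

{D, R}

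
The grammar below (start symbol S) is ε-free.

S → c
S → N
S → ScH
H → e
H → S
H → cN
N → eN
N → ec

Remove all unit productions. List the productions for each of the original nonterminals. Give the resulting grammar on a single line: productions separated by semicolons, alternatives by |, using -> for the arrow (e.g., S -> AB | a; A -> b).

S -> c | eN | ec | ScH; H -> c | e | cN | eN | ec | ScH; N -> eN | ec

Unit productions: H->S, S->N.
Unit pairs (A ⇒* B via units): (H,N), (H,S), (S,N).
S: inherits non-unit rules of {N, S} → ScH | c | eN | ec.
H: inherits non-unit rules of {H, N, S} → ScH | c | cN | e | eN | ec.
N: inherits non-unit rules of {N} → eN | ec.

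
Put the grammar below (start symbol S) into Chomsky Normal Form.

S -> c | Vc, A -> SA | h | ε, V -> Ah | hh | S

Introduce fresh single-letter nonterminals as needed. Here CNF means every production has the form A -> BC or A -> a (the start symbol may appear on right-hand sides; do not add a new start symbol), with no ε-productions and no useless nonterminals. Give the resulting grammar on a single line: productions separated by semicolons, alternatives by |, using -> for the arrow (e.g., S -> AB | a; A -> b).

S -> c | VB; A -> c | h | SA | VB; B -> c; C -> h; V -> c | h | AC | CC | VB

Nullable: {A}; after ε-elimination: S -> c | Vc; A -> S | h | SA; V -> S | h | Ah | hh.
After unit-elimination: S -> c | Vc; A -> c | h | SA | Vc; V -> c | h | Ah | Vc | hh.
TERM: introduce B -> c, C -> h and substitute in every rule of length ≥2.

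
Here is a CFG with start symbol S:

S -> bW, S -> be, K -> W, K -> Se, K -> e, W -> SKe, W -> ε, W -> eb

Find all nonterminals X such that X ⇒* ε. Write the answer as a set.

Directly nullable (have an ε-rule): {W}.
K is nullable via K -> W (every symbol on the right is already known nullable).
Not nullable: S — each has a terminal in every rule's right-hand side or depends on a non-nullable symbol.

{K, W}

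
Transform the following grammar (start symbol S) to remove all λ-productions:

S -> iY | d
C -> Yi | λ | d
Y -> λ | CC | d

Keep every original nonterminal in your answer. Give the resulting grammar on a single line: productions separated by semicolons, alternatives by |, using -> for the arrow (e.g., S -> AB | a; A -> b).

S -> d | i | iY; C -> d | i | Yi; Y -> C | d | CC

Nullable set: {C, Y}.
S -> iY: Y nullable, giving i | iY.
Drop C -> λ.
C -> Yi: Y nullable, giving Yi | i.
Drop Y -> λ.
Y -> CC: C, C nullable, giving C | CC.
Unchanged (no nullable symbols): S -> d; C -> d; Y -> d.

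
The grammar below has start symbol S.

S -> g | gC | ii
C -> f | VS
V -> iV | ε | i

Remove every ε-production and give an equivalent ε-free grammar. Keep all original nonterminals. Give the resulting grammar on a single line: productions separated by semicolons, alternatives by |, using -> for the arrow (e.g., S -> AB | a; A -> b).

S -> g | gC | ii; C -> S | f | VS; V -> i | iV

Nullable set: {V}.
C -> VS: V nullable, giving S | VS.
Drop V -> ε.
V -> iV: V nullable, giving i | iV.
Unchanged (no nullable symbols): S -> g; S -> gC; S -> ii; C -> f; V -> i.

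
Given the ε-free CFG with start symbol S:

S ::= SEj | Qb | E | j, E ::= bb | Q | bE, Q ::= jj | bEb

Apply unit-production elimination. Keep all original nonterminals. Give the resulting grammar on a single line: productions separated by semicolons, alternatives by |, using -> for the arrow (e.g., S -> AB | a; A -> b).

Unit productions: E->Q, S->E.
Unit pairs (A ⇒* B via units): (E,Q), (S,E), (S,Q).
S: inherits non-unit rules of {E, Q, S} → Qb | SEj | bE | bEb | bb | j | jj.
E: inherits non-unit rules of {E, Q} → bE | bEb | bb | jj.
Q: inherits non-unit rules of {Q} → bEb | jj.

S -> j | Qb | bE | bb | jj | SEj | bEb; E -> bE | bb | jj | bEb; Q -> jj | bEb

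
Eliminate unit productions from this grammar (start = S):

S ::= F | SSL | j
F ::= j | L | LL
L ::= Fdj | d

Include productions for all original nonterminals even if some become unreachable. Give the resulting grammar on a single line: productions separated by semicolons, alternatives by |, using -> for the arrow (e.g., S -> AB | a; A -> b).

Unit productions: F->L, S->F.
Unit pairs (A ⇒* B via units): (F,L), (S,F), (S,L).
S: inherits non-unit rules of {F, L, S} → Fdj | LL | SSL | d | j.
F: inherits non-unit rules of {F, L} → Fdj | LL | d | j.
L: inherits non-unit rules of {L} → Fdj | d.

S -> d | j | LL | Fdj | SSL; F -> d | j | LL | Fdj; L -> d | Fdj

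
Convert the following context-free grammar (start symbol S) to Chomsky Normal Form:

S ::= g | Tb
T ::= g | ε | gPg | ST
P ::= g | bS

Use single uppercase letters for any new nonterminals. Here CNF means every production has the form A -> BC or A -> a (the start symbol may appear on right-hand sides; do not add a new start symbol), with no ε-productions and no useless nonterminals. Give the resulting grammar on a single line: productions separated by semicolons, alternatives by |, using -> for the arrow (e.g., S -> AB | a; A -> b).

S -> b | g | TA; A -> b; B -> g; C -> PB; P -> g | AS; T -> b | g | BC | ST | TA

Nullable: {T}; after ε-elimination: S -> b | g | Tb; P -> g | bS; T -> S | g | ST | gPg.
After unit-elimination: S -> b | g | Tb; P -> g | bS; T -> b | g | ST | Tb | gPg.
TERM: introduce A -> b, B -> g and substitute in every rule of length ≥2.
BIN: T -> BPB becomes T -> BC, C -> PB.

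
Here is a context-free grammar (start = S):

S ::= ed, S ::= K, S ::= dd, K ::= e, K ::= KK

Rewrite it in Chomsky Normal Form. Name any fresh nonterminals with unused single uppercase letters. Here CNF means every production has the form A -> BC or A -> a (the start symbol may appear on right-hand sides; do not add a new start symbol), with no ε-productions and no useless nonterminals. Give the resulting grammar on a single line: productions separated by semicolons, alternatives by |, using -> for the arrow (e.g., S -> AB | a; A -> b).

No ε-productions.
After unit-elimination: S -> e | KK | dd | ed; K -> e | KK.
TERM: introduce A -> d, B -> e and substitute in every rule of length ≥2.

S -> e | AA | BA | KK; A -> d; B -> e; K -> e | KK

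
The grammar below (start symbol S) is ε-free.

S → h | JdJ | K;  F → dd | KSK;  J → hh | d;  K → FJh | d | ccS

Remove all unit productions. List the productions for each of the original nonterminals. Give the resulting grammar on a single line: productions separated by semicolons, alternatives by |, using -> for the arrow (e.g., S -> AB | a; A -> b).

Unit productions: S->K.
Unit pairs (A ⇒* B via units): (S,K).
S: inherits non-unit rules of {K, S} → FJh | JdJ | ccS | d | h.
F: inherits non-unit rules of {F} → KSK | dd.
J: inherits non-unit rules of {J} → d | hh.
K: inherits non-unit rules of {K} → FJh | ccS | d.

S -> d | h | FJh | JdJ | ccS; F -> dd | KSK; J -> d | hh; K -> d | FJh | ccS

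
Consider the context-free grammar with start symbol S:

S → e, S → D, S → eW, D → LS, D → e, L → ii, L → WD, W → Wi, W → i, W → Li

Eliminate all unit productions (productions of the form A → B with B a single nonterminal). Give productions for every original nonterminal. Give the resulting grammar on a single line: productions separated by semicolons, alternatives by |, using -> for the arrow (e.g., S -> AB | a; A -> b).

S -> e | LS | eW; D -> e | LS; L -> WD | ii; W -> i | Li | Wi

Unit productions: S->D.
Unit pairs (A ⇒* B via units): (S,D).
S: inherits non-unit rules of {D, S} → LS | e | eW.
D: inherits non-unit rules of {D} → LS | e.
L: inherits non-unit rules of {L} → WD | ii.
W: inherits non-unit rules of {W} → Li | Wi | i.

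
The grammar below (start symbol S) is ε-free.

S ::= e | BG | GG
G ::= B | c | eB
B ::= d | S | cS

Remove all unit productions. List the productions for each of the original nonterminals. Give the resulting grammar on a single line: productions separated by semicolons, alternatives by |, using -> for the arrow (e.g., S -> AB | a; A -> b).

Unit productions: B->S, G->B.
Unit pairs (A ⇒* B via units): (B,S), (G,B), (G,S).
S: inherits non-unit rules of {S} → BG | GG | e.
B: inherits non-unit rules of {B, S} → BG | GG | cS | d | e.
G: inherits non-unit rules of {B, G, S} → BG | GG | c | cS | d | e | eB.

S -> e | BG | GG; B -> d | e | BG | GG | cS; G -> c | d | e | BG | GG | cS | eB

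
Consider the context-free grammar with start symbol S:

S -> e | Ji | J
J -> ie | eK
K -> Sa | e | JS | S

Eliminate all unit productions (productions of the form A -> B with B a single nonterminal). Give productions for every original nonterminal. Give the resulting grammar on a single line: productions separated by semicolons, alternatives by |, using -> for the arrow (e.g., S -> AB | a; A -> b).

Unit productions: K->S, S->J.
Unit pairs (A ⇒* B via units): (K,J), (K,S), (S,J).
S: inherits non-unit rules of {J, S} → Ji | e | eK | ie.
J: inherits non-unit rules of {J} → eK | ie.
K: inherits non-unit rules of {J, K, S} → JS | Ji | Sa | e | eK | ie.

S -> e | Ji | eK | ie; J -> eK | ie; K -> e | JS | Ji | Sa | eK | ie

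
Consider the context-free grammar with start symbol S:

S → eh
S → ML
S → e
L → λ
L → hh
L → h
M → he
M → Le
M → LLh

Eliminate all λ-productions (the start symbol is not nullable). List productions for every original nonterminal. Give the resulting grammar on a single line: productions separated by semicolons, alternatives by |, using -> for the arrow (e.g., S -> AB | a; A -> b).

S -> M | e | ML | eh; L -> h | hh; M -> e | h | Le | Lh | he | LLh

Nullable set: {L}.
S -> ML: L nullable, giving M | ML.
Drop L -> λ.
M -> LLh: L, L nullable, giving LLh | Lh | h.
M -> Le: L nullable, giving Le | e.
Unchanged (no nullable symbols): S -> e; S -> eh; L -> h; L -> hh; M -> he.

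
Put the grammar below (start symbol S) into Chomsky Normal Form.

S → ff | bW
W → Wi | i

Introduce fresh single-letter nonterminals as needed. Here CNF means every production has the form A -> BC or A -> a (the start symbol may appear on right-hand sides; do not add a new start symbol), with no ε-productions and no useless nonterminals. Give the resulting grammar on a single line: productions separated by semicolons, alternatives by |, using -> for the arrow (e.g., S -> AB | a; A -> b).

S -> AW | BB; A -> b; B -> f; C -> i; W -> i | WC

No ε-productions.
No unit productions to eliminate.
TERM: introduce A -> b, B -> f, C -> i and substitute in every rule of length ≥2.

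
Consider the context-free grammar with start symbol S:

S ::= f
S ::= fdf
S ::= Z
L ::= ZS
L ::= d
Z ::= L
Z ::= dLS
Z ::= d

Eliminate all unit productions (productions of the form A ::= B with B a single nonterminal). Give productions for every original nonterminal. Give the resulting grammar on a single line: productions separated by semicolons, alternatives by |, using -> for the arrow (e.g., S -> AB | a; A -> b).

Unit productions: S->Z, Z->L.
Unit pairs (A ⇒* B via units): (S,L), (S,Z), (Z,L).
S: inherits non-unit rules of {L, S, Z} → ZS | d | dLS | f | fdf.
L: inherits non-unit rules of {L} → ZS | d.
Z: inherits non-unit rules of {L, Z} → ZS | d | dLS.

S -> d | f | ZS | dLS | fdf; L -> d | ZS; Z -> d | ZS | dLS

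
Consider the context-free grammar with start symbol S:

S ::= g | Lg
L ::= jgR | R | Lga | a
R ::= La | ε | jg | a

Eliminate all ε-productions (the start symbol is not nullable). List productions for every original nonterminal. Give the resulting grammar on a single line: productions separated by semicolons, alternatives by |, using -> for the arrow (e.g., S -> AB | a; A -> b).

S -> g | Lg; L -> R | a | ga | jg | Lga | jgR; R -> a | La | jg

Nullable set: {L, R}.
S -> Lg: L nullable, giving Lg | g.
L -> Lga: L nullable, giving Lga | ga.
L -> R: R nullable, giving R.
L -> jgR: R nullable, giving jg | jgR.
Drop R -> ε.
R -> La: L nullable, giving La | a.
Unchanged (no nullable symbols): S -> g; L -> a; R -> a; R -> jg.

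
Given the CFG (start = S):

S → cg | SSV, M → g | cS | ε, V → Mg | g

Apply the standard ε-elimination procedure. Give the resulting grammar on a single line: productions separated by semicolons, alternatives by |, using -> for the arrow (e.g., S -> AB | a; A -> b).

Nullable set: {M}.
Drop M -> ε.
V -> Mg: M nullable, giving Mg | g.
Unchanged (no nullable symbols): S -> SSV; S -> cg; M -> cS; M -> g; V -> g.

S -> cg | SSV; M -> g | cS; V -> g | Mg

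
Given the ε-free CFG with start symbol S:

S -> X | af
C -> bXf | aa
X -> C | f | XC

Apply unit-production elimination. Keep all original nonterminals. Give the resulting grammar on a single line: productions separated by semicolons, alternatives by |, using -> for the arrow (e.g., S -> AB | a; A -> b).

Unit productions: S->X, X->C.
Unit pairs (A ⇒* B via units): (S,C), (S,X), (X,C).
S: inherits non-unit rules of {C, S, X} → XC | aa | af | bXf | f.
C: inherits non-unit rules of {C} → aa | bXf.
X: inherits non-unit rules of {C, X} → XC | aa | bXf | f.

S -> f | XC | aa | af | bXf; C -> aa | bXf; X -> f | XC | aa | bXf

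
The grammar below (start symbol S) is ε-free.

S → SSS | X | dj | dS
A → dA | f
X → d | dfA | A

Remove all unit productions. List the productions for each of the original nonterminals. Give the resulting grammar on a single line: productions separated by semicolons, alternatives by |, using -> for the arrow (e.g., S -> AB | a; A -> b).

S -> d | f | dA | dS | dj | SSS | dfA; A -> f | dA; X -> d | f | dA | dfA

Unit productions: S->X, X->A.
Unit pairs (A ⇒* B via units): (S,A), (S,X), (X,A).
S: inherits non-unit rules of {A, S, X} → SSS | d | dA | dS | dfA | dj | f.
A: inherits non-unit rules of {A} → dA | f.
X: inherits non-unit rules of {A, X} → d | dA | dfA | f.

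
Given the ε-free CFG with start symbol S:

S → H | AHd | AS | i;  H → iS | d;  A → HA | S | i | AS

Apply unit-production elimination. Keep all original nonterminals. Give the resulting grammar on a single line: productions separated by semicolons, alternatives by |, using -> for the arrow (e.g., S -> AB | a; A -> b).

Unit productions: A->S, S->H.
Unit pairs (A ⇒* B via units): (A,H), (A,S), (S,H).
S: inherits non-unit rules of {H, S} → AHd | AS | d | i | iS.
A: inherits non-unit rules of {A, H, S} → AHd | AS | HA | d | i | iS.
H: inherits non-unit rules of {H} → d | iS.

S -> d | i | AS | iS | AHd; A -> d | i | AS | HA | iS | AHd; H -> d | iS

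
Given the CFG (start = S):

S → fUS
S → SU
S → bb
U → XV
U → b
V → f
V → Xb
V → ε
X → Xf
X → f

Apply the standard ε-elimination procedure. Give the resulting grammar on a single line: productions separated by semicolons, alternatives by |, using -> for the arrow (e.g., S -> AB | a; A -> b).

S -> SU | bb | fUS; U -> X | b | XV; V -> f | Xb; X -> f | Xf

Nullable set: {V}.
U -> XV: V nullable, giving X | XV.
Drop V -> ε.
Unchanged (no nullable symbols): S -> SU; S -> bb; S -> fUS; U -> b; V -> Xb; V -> f; X -> Xf; X -> f.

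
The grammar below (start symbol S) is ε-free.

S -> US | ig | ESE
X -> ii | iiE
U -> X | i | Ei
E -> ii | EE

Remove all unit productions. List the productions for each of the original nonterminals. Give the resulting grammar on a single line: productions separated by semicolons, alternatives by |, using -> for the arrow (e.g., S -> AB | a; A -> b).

Unit productions: U->X.
Unit pairs (A ⇒* B via units): (U,X).
S: inherits non-unit rules of {S} → ESE | US | ig.
E: inherits non-unit rules of {E} → EE | ii.
U: inherits non-unit rules of {U, X} → Ei | i | ii | iiE.
X: inherits non-unit rules of {X} → ii | iiE.

S -> US | ig | ESE; E -> EE | ii; U -> i | Ei | ii | iiE; X -> ii | iiE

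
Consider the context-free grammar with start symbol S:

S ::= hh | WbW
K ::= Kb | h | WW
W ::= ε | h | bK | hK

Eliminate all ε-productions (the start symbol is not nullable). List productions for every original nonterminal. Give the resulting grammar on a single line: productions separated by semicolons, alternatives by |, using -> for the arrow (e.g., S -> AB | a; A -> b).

S -> b | Wb | bW | hh | WbW; K -> W | b | h | Kb | WW; W -> b | h | bK | hK

Nullable set: {K, W}.
S -> WbW: W, W nullable, giving Wb | WbW | b | bW.
K -> Kb: K nullable, giving Kb | b.
K -> WW: W, W nullable, giving W | WW.
Drop W -> ε.
W -> bK: K nullable, giving b | bK.
W -> hK: K nullable, giving h | hK.
Unchanged (no nullable symbols): S -> hh; K -> h; W -> h.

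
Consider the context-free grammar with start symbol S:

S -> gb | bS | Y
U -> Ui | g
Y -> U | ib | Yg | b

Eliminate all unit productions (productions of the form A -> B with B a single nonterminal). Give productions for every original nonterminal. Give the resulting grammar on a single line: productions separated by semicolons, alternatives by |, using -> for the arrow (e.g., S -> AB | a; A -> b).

S -> b | g | Ui | Yg | bS | gb | ib; U -> g | Ui; Y -> b | g | Ui | Yg | ib

Unit productions: S->Y, Y->U.
Unit pairs (A ⇒* B via units): (S,U), (S,Y), (Y,U).
S: inherits non-unit rules of {S, U, Y} → Ui | Yg | b | bS | g | gb | ib.
U: inherits non-unit rules of {U} → Ui | g.
Y: inherits non-unit rules of {U, Y} → Ui | Yg | b | g | ib.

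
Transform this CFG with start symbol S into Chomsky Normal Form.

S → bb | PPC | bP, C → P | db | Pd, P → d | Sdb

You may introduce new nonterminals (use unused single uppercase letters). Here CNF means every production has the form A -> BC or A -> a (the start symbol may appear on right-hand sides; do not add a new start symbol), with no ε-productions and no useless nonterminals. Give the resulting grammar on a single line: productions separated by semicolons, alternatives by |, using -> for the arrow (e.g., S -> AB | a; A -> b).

No ε-productions.
After unit-elimination: S -> bP | bb | PPC; C -> d | Pd | db | Sdb; P -> d | Sdb.
TERM: introduce B -> b, A -> d and substitute in every rule of length ≥2.
BIN: C -> SAB becomes C -> SD, D -> AB; P -> SAB becomes P -> SE, E -> AB; S -> PPC becomes S -> PF, F -> PC.

S -> BB | BP | PF; A -> d; B -> b; C -> d | AB | PA | SD; D -> AB; E -> AB; F -> PC; P -> d | SE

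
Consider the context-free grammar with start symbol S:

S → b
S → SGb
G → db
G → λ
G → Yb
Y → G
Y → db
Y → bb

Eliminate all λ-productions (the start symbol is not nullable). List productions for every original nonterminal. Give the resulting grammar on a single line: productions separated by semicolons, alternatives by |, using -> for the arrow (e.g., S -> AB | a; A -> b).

Nullable set: {G, Y}.
S -> SGb: G nullable, giving SGb | Sb.
Drop G -> λ.
G -> Yb: Y nullable, giving Yb | b.
Y -> G: G nullable, giving G.
Unchanged (no nullable symbols): S -> b; G -> db; Y -> bb; Y -> db.

S -> b | Sb | SGb; G -> b | Yb | db; Y -> G | bb | db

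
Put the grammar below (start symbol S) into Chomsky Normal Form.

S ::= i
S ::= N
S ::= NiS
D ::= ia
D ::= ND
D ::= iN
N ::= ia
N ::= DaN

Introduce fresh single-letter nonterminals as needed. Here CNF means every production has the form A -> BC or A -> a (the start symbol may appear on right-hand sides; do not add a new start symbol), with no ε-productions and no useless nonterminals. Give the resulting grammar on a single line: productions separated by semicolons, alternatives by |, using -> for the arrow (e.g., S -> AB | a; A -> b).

No ε-productions.
After unit-elimination: S -> i | ia | DaN | NiS; D -> ND | iN | ia; N -> ia | DaN.
TERM: introduce B -> a, A -> i and substitute in every rule of length ≥2.
BIN: N -> DBN becomes N -> DC, C -> BN; S -> DBN becomes S -> DE, E -> BN; S -> NAS becomes S -> NF, F -> AS.

S -> i | AB | DE | NF; A -> i; B -> a; C -> BN; D -> AB | AN | ND; E -> BN; F -> AS; N -> AB | DC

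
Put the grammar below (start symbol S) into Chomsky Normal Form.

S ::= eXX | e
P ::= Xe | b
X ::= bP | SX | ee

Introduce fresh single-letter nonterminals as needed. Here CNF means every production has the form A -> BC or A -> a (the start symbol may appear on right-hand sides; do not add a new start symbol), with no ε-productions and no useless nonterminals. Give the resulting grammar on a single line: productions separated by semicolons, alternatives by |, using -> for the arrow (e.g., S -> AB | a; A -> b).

No ε-productions.
No unit productions to eliminate.
TERM: introduce B -> b, A -> e and substitute in every rule of length ≥2.
BIN: S -> AXX becomes S -> AC, C -> XX.

S -> e | AC; A -> e; B -> b; C -> XX; P -> b | XA; X -> AA | BP | SX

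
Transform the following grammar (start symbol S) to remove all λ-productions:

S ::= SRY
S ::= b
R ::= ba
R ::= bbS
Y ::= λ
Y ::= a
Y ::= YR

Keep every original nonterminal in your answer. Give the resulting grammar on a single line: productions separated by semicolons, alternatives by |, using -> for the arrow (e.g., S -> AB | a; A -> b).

Nullable set: {Y}.
S -> SRY: Y nullable, giving SR | SRY.
Drop Y -> λ.
Y -> YR: Y nullable, giving R | YR.
Unchanged (no nullable symbols): S -> b; R -> ba; R -> bbS; Y -> a.

S -> b | SR | SRY; R -> ba | bbS; Y -> R | a | YR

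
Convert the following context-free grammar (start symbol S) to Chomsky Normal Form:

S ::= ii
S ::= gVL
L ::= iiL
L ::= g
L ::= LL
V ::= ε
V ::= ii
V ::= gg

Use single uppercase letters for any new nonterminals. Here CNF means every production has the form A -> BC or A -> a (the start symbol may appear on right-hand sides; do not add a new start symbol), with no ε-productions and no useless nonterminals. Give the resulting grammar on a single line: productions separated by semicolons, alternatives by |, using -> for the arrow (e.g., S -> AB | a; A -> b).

Nullable: {V}; after ε-elimination: S -> gL | ii | gVL; L -> g | LL | iiL; V -> gg | ii.
No unit productions to eliminate.
TERM: introduce B -> g, A -> i and substitute in every rule of length ≥2.
BIN: L -> AAL becomes L -> AC, C -> AL; S -> BVL becomes S -> BD, D -> VL.

S -> AA | BD | BL; A -> i; B -> g; C -> AL; D -> VL; L -> g | AC | LL; V -> AA | BB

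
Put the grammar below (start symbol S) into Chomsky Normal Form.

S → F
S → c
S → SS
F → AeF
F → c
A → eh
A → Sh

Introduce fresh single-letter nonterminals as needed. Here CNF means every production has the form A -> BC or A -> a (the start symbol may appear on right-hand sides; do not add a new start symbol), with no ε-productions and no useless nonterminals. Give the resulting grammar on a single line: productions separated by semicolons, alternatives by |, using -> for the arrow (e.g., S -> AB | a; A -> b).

S -> c | AE | SS; A -> CB | SB; B -> h; C -> e; D -> CF; E -> CF; F -> c | AD

No ε-productions.
After unit-elimination: S -> c | SS | AeF; A -> Sh | eh; F -> c | AeF.
TERM: introduce C -> e, B -> h and substitute in every rule of length ≥2.
BIN: F -> ACF becomes F -> AD, D -> CF; S -> ACF becomes S -> AE, E -> CF.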